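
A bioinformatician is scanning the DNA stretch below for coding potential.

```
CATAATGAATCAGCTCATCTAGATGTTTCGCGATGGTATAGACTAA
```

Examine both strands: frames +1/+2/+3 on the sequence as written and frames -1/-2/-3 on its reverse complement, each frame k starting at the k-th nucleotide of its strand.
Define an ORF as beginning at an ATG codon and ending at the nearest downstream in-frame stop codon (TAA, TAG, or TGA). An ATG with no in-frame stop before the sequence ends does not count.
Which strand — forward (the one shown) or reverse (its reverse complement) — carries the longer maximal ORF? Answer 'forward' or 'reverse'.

Reverse complement (5'→3'): TTAGTCTATACCATCGCGAAACATCTAGATGAGCTGATTCATTATG
Frame +1: CAT AAT GAA TCA GCT CAT CTA GAT GTT TCG CGA TGG TAT AGA CTA — no ATG→stop ORF.
Frame +2: ATA ATG AAT CAG CTC ATC TAG ATG TTT CGC GAT GGT ATA GAC TAA — ATG at 5, stop TAG at 20 → 18 nt; ATG at 23, stop TAA at 44 → 24 nt.
Frame +3: TAA TGA ATC AGC TCA TCT AGA TGT TTC GCG ATG GTA TAG ACT — ATG at 33, stop TAG at 39 → 9 nt.
Frame -1: TTA GTC TAT ACC ATC GCG AAA CAT CTA GAT GAG CTG ATT CAT TAT — no ATG→stop ORF.
Frame -2: TAG TCT ATA CCA TCG CGA AAC ATC TAG ATG AGC TGA TTC ATT ATG — ATG at 29, stop TGA at 35 → 9 nt.
Frame -3: AGT CTA TAC CAT CGC GAA ACA TCT AGA TGA GCT GAT TCA TTA — no ATG→stop ORF.
Forward-strand max 24 nt; reverse-strand max 9 nt. The forward strand has the longer ORF.

forward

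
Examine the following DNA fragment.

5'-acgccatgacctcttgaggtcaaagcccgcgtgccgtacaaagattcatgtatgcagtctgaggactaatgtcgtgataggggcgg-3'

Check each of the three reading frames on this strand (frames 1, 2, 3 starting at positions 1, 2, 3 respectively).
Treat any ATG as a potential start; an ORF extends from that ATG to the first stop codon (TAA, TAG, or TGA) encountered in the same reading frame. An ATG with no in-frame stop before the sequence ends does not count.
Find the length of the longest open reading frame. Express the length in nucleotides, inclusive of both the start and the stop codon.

18

Frame 1: ACG CCA TGA CCT CTT GAG GTC AAA GCC CGC GTG CCG TAC AAA GAT TCA TGT ATG CAG TCT GAG GAC TAA TGT CGT GAT AGG GGC — ATG at 52, stop TAA at 67 → 18 nt.
Frame 2: CGC CAT GAC CTC TTG AGG TCA AAG CCC GCG TGC CGT ACA AAG ATT CAT GTA TGC AGT CTG AGG ACT AAT GTC GTG ATA GGG GCG — no ATG→stop ORF.
Frame 3: GCC ATG ACC TCT TGA GGT CAA AGC CCG CGT GCC GTA CAA AGA TTC ATG TAT GCA GTC TGA GGA CTA ATG TCG TGA TAG GGG CGG — ATG at 6, stop TGA at 15 → 12 nt; ATG at 48, stop TGA at 60 → 15 nt; ATG at 69, stop TGA at 75 → 9 nt.
Longest: frame 1, positions 52–69, 18 nt = 6 codons = 5 aa. → 18 nucleotides.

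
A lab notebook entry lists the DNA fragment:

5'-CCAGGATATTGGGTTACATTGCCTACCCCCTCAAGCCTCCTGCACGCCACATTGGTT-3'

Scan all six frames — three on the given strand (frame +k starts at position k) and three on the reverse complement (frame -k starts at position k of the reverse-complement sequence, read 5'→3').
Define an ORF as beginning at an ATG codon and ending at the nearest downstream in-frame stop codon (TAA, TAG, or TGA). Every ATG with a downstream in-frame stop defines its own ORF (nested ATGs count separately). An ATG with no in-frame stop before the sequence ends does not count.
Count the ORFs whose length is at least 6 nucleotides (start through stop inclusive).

2

Reverse complement (5'→3'): AACCAATGTGGCGTGCAGGAGGCTTGAGGGGGTAGGCAATGTAACCCAATATCCTGG
Frame +1: CCA GGA TAT TGG GTT ACA TTG CCT ACC CCC TCA AGC CTC CTG CAC GCC ACA TTG GTT — no ATG→stop ORF.
Frame +2: CAG GAT ATT GGG TTA CAT TGC CTA CCC CCT CAA GCC TCC TGC ACG CCA CAT TGG — no ATG→stop ORF.
Frame +3: AGG ATA TTG GGT TAC ATT GCC TAC CCC CTC AAG CCT CCT GCA CGC CAC ATT GGT — no ATG→stop ORF.
Frame -1: AAC CAA TGT GGC GTG CAG GAG GCT TGA GGG GGT AGG CAA TGT AAC CCA ATA TCC TGG — no ATG→stop ORF.
Frame -2: ACC AAT GTG GCG TGC AGG AGG CTT GAG GGG GTA GGC AAT GTA ACC CAA TAT CCT — no ATG→stop ORF.
Frame -3: CCA ATG TGG CGT GCA GGA GGC TTG AGG GGG TAG GCA ATG TAA CCC AAT ATC CTG — ATG at 6, stop TAG at 33 → 30 nt; ATG at 39, stop TAA at 42 → 6 nt.
ORFs ≥ 6 nucleotides: frame -3 6–35 (30 nucleotides), frame -3 39–44 (6 nucleotides). Count = 2.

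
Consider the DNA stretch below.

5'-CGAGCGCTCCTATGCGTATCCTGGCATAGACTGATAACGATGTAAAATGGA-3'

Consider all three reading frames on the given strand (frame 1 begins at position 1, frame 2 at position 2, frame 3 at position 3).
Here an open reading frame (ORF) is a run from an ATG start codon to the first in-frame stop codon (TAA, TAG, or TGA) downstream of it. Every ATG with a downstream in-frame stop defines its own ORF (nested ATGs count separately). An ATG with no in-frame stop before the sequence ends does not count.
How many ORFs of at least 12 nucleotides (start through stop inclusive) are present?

Frame 1: CGA GCG CTC CTA TGC GTA TCC TGG CAT AGA CTG ATA ACG ATG TAA AAT GGA — ATG at 40, stop TAA at 43 → 6 nt.
Frame 2: GAG CGC TCC TAT GCG TAT CCT GGC ATA GAC TGA TAA CGA TGT AAA ATG — no ATG→stop ORF.
Frame 3: AGC GCT CCT ATG CGT ATC CTG GCA TAG ACT GAT AAC GAT GTA AAA TGG — ATG at 12, stop TAG at 27 → 18 nt.
ORFs ≥ 12 nucleotides: frame 3 12–29 (18 nucleotides). Count = 1.

1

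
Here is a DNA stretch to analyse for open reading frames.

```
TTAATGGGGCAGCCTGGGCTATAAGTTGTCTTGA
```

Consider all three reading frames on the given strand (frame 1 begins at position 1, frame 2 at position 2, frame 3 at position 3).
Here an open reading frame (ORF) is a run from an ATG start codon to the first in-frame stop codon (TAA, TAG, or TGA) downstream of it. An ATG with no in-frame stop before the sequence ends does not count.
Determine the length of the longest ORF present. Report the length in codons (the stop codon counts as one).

Frame 1: TTA ATG GGG CAG CCT GGG CTA TAA GTT GTC TTG — ATG at 4, stop TAA at 22 → 21 nt.
Frame 2: TAA TGG GGC AGC CTG GGC TAT AAG TTG TCT TGA — no ATG→stop ORF.
Frame 3: AAT GGG GCA GCC TGG GCT ATA AGT TGT CTT — no ATG→stop ORF.
Longest: frame 1, positions 4–24, 21 nt = 7 codons = 6 aa. → 7 codons.

7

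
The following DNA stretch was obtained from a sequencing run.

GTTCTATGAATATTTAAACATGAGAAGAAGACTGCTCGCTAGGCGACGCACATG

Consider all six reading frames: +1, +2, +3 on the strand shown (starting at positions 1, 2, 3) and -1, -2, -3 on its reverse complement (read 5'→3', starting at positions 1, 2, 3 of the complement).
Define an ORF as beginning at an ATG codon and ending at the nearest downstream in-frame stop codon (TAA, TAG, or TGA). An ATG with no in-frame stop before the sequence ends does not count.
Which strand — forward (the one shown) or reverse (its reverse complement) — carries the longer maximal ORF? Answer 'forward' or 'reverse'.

Reverse complement (5'→3'): CATGTGCGTCGCCTAGCGAGCAGTCTTCTTCTCATGTTTAAATATTCATAGAAC
Frame +1: GTT CTA TGA ATA TTT AAA CAT GAG AAG AAG ACT GCT CGC TAG GCG ACG CAC ATG — no ATG→stop ORF.
Frame +2: TTC TAT GAA TAT TTA AAC ATG AGA AGA AGA CTG CTC GCT AGG CGA CGC ACA — no ATG→stop ORF.
Frame +3: TCT ATG AAT ATT TAA ACA TGA GAA GAA GAC TGC TCG CTA GGC GAC GCA CAT — ATG at 6, stop TAA at 15 → 12 nt.
Frame -1: CAT GTG CGT CGC CTA GCG AGC AGT CTT CTT CTC ATG TTT AAA TAT TCA TAG AAC — ATG at 34, stop TAG at 49 → 18 nt.
Frame -2: ATG TGC GTC GCC TAG CGA GCA GTC TTC TTC TCA TGT TTA AAT ATT CAT AGA — ATG at 2, stop TAG at 14 → 15 nt.
Frame -3: TGT GCG TCG CCT AGC GAG CAG TCT TCT TCT CAT GTT TAA ATA TTC ATA GAA — no ATG→stop ORF.
Forward-strand max 12 nt; reverse-strand max 18 nt. The reverse strand has the longer ORF.

reverse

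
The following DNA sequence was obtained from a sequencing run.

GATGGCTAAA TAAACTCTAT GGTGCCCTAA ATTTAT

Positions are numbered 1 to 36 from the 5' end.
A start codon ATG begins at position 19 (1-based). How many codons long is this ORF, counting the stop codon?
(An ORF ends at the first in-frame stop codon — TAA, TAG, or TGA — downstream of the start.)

4

Codons from position 19: ATG (19–21), GTG (22–24), CCC (25–27), TAA (28–30).
TAA is the first in-frame stop; that's 4 codons including the stop.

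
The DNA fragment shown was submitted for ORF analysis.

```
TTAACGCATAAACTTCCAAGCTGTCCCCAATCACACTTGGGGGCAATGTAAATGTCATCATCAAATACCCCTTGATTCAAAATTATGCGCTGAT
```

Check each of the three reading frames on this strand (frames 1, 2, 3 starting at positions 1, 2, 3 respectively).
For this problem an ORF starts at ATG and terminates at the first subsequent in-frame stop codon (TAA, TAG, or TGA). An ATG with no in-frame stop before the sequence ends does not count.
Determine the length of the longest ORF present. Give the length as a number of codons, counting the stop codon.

Frame 1: TTA ACG CAT AAA CTT CCA AGC TGT CCC CAA TCA CAC TTG GGG GCA ATG TAA ATG TCA TCA TCA AAT ACC CCT TGA TTC AAA ATT ATG CGC TGA — ATG at 46, stop TAA at 49 → 6 nt; ATG at 52, stop TGA at 73 → 24 nt; ATG at 85, stop TGA at 91 → 9 nt.
Frame 2: TAA CGC ATA AAC TTC CAA GCT GTC CCC AAT CAC ACT TGG GGG CAA TGT AAA TGT CAT CAT CAA ATA CCC CTT GAT TCA AAA TTA TGC GCT GAT — no ATG→stop ORF.
Frame 3: AAC GCA TAA ACT TCC AAG CTG TCC CCA ATC ACA CTT GGG GGC AAT GTA AAT GTC ATC ATC AAA TAC CCC TTG ATT CAA AAT TAT GCG CTG — no ATG→stop ORF.
Longest: frame 1, positions 52–75, 24 nt = 8 codons = 7 aa. → 8 codons.

8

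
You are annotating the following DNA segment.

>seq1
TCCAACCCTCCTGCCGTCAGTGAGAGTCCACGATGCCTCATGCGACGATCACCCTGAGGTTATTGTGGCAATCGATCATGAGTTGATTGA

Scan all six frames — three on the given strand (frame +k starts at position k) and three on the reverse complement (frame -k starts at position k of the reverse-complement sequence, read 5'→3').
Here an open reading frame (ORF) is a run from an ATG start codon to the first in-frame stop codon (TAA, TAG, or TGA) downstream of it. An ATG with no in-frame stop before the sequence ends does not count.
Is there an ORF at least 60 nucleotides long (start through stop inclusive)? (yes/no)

no

Reverse complement (5'→3'): TCAATCAACTCATGATCGATTGCCACAATAACCTCAGGGTGATCGTCGCATGAGGCATCGTGGACTCTCACTGACGGCAGGAGGGTTGGA
Frame +1: TCC AAC CCT CCT GCC GTC AGT GAG AGT CCA CGA TGC CTC ATG CGA CGA TCA CCC TGA GGT TAT TGT GGC AAT CGA TCA TGA GTT GAT TGA — ATG at 40, stop TGA at 55 → 18 nt.
Frame +2: CCA ACC CTC CTG CCG TCA GTG AGA GTC CAC GAT GCC TCA TGC GAC GAT CAC CCT GAG GTT ATT GTG GCA ATC GAT CAT GAG TTG ATT — no ATG→stop ORF.
Frame +3: CAA CCC TCC TGC CGT CAG TGA GAG TCC ACG ATG CCT CAT GCG ACG ATC ACC CTG AGG TTA TTG TGG CAA TCG ATC ATG AGT TGA TTG — ATG at 33, stop TGA at 84 → 54 nt; ATG at 78, stop TGA at 84 → 9 nt.
Frame -1: TCA ATC AAC TCA TGA TCG ATT GCC ACA ATA ACC TCA GGG TGA TCG TCG CAT GAG GCA TCG TGG ACT CTC ACT GAC GGC AGG AGG GTT GGA — no ATG→stop ORF.
Frame -2: CAA TCA ACT CAT GAT CGA TTG CCA CAA TAA CCT CAG GGT GAT CGT CGC ATG AGG CAT CGT GGA CTC TCA CTG ACG GCA GGA GGG TTG — no ATG→stop ORF.
Frame -3: AAT CAA CTC ATG ATC GAT TGC CAC AAT AAC CTC AGG GTG ATC GTC GCA TGA GGC ATC GTG GAC TCT CAC TGA CGG CAG GAG GGT TGG — ATG at 12, stop TGA at 51 → 42 nt.
Largest ORF found is 54 nucleotides < 60, so no.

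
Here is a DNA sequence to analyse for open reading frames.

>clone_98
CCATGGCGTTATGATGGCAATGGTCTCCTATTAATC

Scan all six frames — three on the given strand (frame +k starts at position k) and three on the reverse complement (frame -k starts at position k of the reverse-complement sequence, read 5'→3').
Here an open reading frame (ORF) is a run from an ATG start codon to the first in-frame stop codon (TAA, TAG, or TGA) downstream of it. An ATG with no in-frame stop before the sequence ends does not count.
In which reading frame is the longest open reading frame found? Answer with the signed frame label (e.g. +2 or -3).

Reverse complement (5'→3'): GATTAATAGGAGACCATTGCCATCATAACGCCATGG
Frame +1: CCA TGG CGT TAT GAT GGC AAT GGT CTC CTA TTA ATC — no ATG→stop ORF.
Frame +2: CAT GGC GTT ATG ATG GCA ATG GTC TCC TAT TAA — ATG at 11, stop TAA at 32 → 24 nt; ATG at 14, stop TAA at 32 → 21 nt; ATG at 20, stop TAA at 32 → 15 nt.
Frame +3: ATG GCG TTA TGA TGG CAA TGG TCT CCT ATT AAT — ATG at 3, stop TGA at 12 → 12 nt.
Frame -1: GAT TAA TAG GAG ACC ATT GCC ATC ATA ACG CCA TGG — no ATG→stop ORF.
Frame -2: ATT AAT AGG AGA CCA TTG CCA TCA TAA CGC CAT — no ATG→stop ORF.
Frame -3: TTA ATA GGA GAC CAT TGC CAT CAT AAC GCC ATG — no ATG→stop ORF.
Longest ORF is 24 nt in frame +2 (positions 11–34).

+2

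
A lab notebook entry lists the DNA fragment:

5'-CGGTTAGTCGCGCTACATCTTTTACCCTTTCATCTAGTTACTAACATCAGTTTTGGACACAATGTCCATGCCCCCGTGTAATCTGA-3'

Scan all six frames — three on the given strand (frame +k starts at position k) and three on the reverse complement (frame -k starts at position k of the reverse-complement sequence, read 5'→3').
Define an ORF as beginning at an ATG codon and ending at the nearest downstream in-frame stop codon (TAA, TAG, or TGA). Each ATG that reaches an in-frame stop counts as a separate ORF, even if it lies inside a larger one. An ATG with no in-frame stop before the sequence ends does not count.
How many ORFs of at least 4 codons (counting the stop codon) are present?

Reverse complement (5'→3'): TCAGATTACACGGGGGCATGGACATTGTGTCCAAAACTGATGTTAGTAACTAGATGAAAGGGTAAAAGATGTAGCGCGACTAACCG
Frame +1: CGG TTA GTC GCG CTA CAT CTT TTA CCC TTT CAT CTA GTT ACT AAC ATC AGT TTT GGA CAC AAT GTC CAT GCC CCC GTG TAA TCT — no ATG→stop ORF.
Frame +2: GGT TAG TCG CGC TAC ATC TTT TAC CCT TTC ATC TAG TTA CTA ACA TCA GTT TTG GAC ACA ATG TCC ATG CCC CCG TGT AAT CTG — no ATG→stop ORF.
Frame +3: GTT AGT CGC GCT ACA TCT TTT ACC CTT TCA TCT AGT TAC TAA CAT CAG TTT TGG ACA CAA TGT CCA TGC CCC CGT GTA ATC TGA — no ATG→stop ORF.
Frame -1: TCA GAT TAC ACG GGG GCA TGG ACA TTG TGT CCA AAA CTG ATG TTA GTA ACT AGA TGA AAG GGT AAA AGA TGT AGC GCG ACT AAC — ATG at 40, stop TGA at 55 → 18 nt.
Frame -2: CAG ATT ACA CGG GGG CAT GGA CAT TGT GTC CAA AAC TGA TGT TAG TAA CTA GAT GAA AGG GTA AAA GAT GTA GCG CGA CTA ACC — no ATG→stop ORF.
Frame -3: AGA TTA CAC GGG GGC ATG GAC ATT GTG TCC AAA ACT GAT GTT AGT AAC TAG ATG AAA GGG TAA AAG ATG TAG CGC GAC TAA CCG — ATG at 18, stop TAG at 51 → 36 nt; ATG at 54, stop TAA at 63 → 12 nt; ATG at 69, stop TAG at 72 → 6 nt.
ORFs ≥ 4 codons: frame -1 40–57 (6 codons), frame -3 18–53 (12 codons), frame -3 54–65 (4 codons). Count = 3.

3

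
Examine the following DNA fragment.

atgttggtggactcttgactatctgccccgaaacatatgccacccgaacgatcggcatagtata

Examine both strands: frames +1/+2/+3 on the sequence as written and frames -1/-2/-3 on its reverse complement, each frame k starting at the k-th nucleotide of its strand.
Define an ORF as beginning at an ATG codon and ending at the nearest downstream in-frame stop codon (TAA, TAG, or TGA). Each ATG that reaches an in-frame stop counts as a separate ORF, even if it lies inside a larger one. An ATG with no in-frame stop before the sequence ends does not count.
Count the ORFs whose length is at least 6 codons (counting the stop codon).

3

Reverse complement (5'→3'): TATACTATGCCGATCGTTCGGGTGGCATATGTTTCGGGGCAGATAGTCAAGAGTCCACCAACAT
Frame +1: ATG TTG GTG GAC TCT TGA CTA TCT GCC CCG AAA CAT ATG CCA CCC GAA CGA TCG GCA TAG TAT — ATG at 1, stop TGA at 16 → 18 nt; ATG at 37, stop TAG at 58 → 24 nt.
Frame +2: TGT TGG TGG ACT CTT GAC TAT CTG CCC CGA AAC ATA TGC CAC CCG AAC GAT CGG CAT AGT ATA — no ATG→stop ORF.
Frame +3: GTT GGT GGA CTC TTG ACT ATC TGC CCC GAA ACA TAT GCC ACC CGA ACG ATC GGC ATA GTA — no ATG→stop ORF.
Frame -1: TAT ACT ATG CCG ATC GTT CGG GTG GCA TAT GTT TCG GGG CAG ATA GTC AAG AGT CCA CCA ACA — no ATG→stop ORF.
Frame -2: ATA CTA TGC CGA TCG TTC GGG TGG CAT ATG TTT CGG GGC AGA TAG TCA AGA GTC CAC CAA CAT — ATG at 29, stop TAG at 44 → 18 nt.
Frame -3: TAC TAT GCC GAT CGT TCG GGT GGC ATA TGT TTC GGG GCA GAT AGT CAA GAG TCC ACC AAC — no ATG→stop ORF.
ORFs ≥ 6 codons: frame +1 1–18 (6 codons), frame +1 37–60 (8 codons), frame -2 29–46 (6 codons). Count = 3.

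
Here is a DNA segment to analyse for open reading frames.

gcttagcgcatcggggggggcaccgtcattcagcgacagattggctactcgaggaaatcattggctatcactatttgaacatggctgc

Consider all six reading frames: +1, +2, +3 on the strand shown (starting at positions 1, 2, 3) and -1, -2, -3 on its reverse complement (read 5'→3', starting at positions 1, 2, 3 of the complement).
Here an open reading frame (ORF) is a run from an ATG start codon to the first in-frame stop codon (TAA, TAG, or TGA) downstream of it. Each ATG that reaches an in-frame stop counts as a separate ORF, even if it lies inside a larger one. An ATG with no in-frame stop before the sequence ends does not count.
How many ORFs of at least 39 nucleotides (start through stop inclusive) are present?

Reverse complement (5'→3'): GCAGCCATGTTCAAATAGTGATAGCCAATGATTTCCTCGAGTAGCCAATCTGTCGCTGAATGACGGTGCCCCCCCCGATGCGCTAAGC
Frame +1: GCT TAG CGC ATC GGG GGG GGC ACC GTC ATT CAG CGA CAG ATT GGC TAC TCG AGG AAA TCA TTG GCT ATC ACT ATT TGA ACA TGG CTG — no ATG→stop ORF.
Frame +2: CTT AGC GCA TCG GGG GGG GCA CCG TCA TTC AGC GAC AGA TTG GCT ACT CGA GGA AAT CAT TGG CTA TCA CTA TTT GAA CAT GGC TGC — no ATG→stop ORF.
Frame +3: TTA GCG CAT CGG GGG GGG CAC CGT CAT TCA GCG ACA GAT TGG CTA CTC GAG GAA ATC ATT GGC TAT CAC TAT TTG AAC ATG GCT — no ATG→stop ORF.
Frame -1: GCA GCC ATG TTC AAA TAG TGA TAG CCA ATG ATT TCC TCG AGT AGC CAA TCT GTC GCT GAA TGA CGG TGC CCC CCC CGA TGC GCT AAG — ATG at 7, stop TAG at 16 → 12 nt; ATG at 28, stop TGA at 61 → 36 nt.
Frame -2: CAG CCA TGT TCA AAT AGT GAT AGC CAA TGA TTT CCT CGA GTA GCC AAT CTG TCG CTG AAT GAC GGT GCC CCC CCC GAT GCG CTA AGC — no ATG→stop ORF.
Frame -3: AGC CAT GTT CAA ATA GTG ATA GCC AAT GAT TTC CTC GAG TAG CCA ATC TGT CGC TGA ATG ACG GTG CCC CCC CCG ATG CGC TAA — ATG at 60, stop TAA at 84 → 27 nt; ATG at 78, stop TAA at 84 → 9 nt.
No ORF reaches 39 nucleotides. Count = 0.

0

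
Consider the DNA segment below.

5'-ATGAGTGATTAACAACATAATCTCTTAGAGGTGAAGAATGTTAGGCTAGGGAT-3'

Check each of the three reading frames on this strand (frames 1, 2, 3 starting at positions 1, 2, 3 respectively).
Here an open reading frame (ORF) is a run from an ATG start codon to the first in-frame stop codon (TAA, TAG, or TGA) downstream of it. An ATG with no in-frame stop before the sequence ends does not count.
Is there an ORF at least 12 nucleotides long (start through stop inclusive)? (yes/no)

Frame 1: ATG AGT GAT TAA CAA CAT AAT CTC TTA GAG GTG AAG AAT GTT AGG CTA GGG — ATG at 1, stop TAA at 10 → 12 nt.
Frame 2: TGA GTG ATT AAC AAC ATA ATC TCT TAG AGG TGA AGA ATG TTA GGC TAG GGA — ATG at 38, stop TAG at 47 → 12 nt.
Frame 3: GAG TGA TTA ACA ACA TAA TCT CTT AGA GGT GAA GAA TGT TAG GCT AGG GAT — no ATG→stop ORF.
Frame 1 has an ORF of 12 nucleotides (positions 1–12) ≥ 12, so yes.

yes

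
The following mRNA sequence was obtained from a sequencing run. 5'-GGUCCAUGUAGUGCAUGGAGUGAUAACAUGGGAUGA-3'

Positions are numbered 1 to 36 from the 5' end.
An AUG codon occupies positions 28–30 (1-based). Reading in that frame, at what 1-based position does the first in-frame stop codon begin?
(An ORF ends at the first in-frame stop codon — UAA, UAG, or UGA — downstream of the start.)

Codons from position 28: AUG (28–30), GGA (31–33), UGA (34–36).
UGA is a stop codon; it begins at position 34.

34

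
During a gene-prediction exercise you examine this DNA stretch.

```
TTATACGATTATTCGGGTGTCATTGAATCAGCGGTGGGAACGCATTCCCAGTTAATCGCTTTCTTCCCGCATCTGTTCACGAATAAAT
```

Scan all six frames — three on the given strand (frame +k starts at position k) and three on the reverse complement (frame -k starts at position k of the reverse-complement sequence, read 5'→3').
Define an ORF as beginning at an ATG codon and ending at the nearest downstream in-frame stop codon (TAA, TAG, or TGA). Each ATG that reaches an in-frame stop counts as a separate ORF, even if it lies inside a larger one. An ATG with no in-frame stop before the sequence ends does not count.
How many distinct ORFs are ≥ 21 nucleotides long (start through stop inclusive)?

Reverse complement (5'→3'): ATTTATTCGTGAACAGATGCGGGAAGAAAGCGATTAACTGGGAATGCGTTCCCACCGCTGATTCAATGACACCCGAATAATCGTATAA
Frame +1: TTA TAC GAT TAT TCG GGT GTC ATT GAA TCA GCG GTG GGA ACG CAT TCC CAG TTA ATC GCT TTC TTC CCG CAT CTG TTC ACG AAT AAA — no ATG→stop ORF.
Frame +2: TAT ACG ATT ATT CGG GTG TCA TTG AAT CAG CGG TGG GAA CGC ATT CCC AGT TAA TCG CTT TCT TCC CGC ATC TGT TCA CGA ATA AAT — no ATG→stop ORF.
Frame +3: ATA CGA TTA TTC GGG TGT CAT TGA ATC AGC GGT GGG AAC GCA TTC CCA GTT AAT CGC TTT CTT CCC GCA TCT GTT CAC GAA TAA — no ATG→stop ORF.
Frame -1: ATT TAT TCG TGA ACA GAT GCG GGA AGA AAG CGA TTA ACT GGG AAT GCG TTC CCA CCG CTG ATT CAA TGA CAC CCG AAT AAT CGT ATA — no ATG→stop ORF.
Frame -2: TTT ATT CGT GAA CAG ATG CGG GAA GAA AGC GAT TAA CTG GGA ATG CGT TCC CAC CGC TGA TTC AAT GAC ACC CGA ATA ATC GTA TAA — ATG at 17, stop TAA at 35 → 21 nt; ATG at 44, stop TGA at 59 → 18 nt.
Frame -3: TTA TTC GTG AAC AGA TGC GGG AAG AAA GCG ATT AAC TGG GAA TGC GTT CCC ACC GCT GAT TCA ATG ACA CCC GAA TAA TCG TAT — ATG at 66, stop TAA at 78 → 15 nt.
ORFs ≥ 21 nucleotides: frame -2 17–37 (21 nucleotides). Count = 1.

1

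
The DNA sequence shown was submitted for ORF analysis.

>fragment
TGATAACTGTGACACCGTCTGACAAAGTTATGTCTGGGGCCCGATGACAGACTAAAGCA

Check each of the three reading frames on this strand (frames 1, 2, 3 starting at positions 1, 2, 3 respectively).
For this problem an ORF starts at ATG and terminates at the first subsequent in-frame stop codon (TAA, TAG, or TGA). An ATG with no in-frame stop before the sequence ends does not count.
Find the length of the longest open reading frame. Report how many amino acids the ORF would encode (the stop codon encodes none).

5

Frame 1: TGA TAA CTG TGA CAC CGT CTG ACA AAG TTA TGT CTG GGG CCC GAT GAC AGA CTA AAG — no ATG→stop ORF.
Frame 2: GAT AAC TGT GAC ACC GTC TGA CAA AGT TAT GTC TGG GGC CCG ATG ACA GAC TAA AGC — ATG at 44, stop TAA at 53 → 12 nt.
Frame 3: ATA ACT GTG ACA CCG TCT GAC AAA GTT ATG TCT GGG GCC CGA TGA CAG ACT AAA GCA — ATG at 30, stop TGA at 45 → 18 nt.
Longest: frame 3, positions 30–47, 18 nt = 6 codons = 5 aa. → 5 amino acids.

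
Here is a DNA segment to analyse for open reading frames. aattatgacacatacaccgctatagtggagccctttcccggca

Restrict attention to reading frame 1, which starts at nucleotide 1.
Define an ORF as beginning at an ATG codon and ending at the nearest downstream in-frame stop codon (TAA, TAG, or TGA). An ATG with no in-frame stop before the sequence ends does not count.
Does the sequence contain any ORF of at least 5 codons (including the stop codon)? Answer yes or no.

no

Frame 1: AAT TAT GAC ACA TAC ACC GCT ATA GTG GAG CCC TTT CCC GGC — no ATG→stop ORF.
Largest ORF found is 0 codons < 5, so no.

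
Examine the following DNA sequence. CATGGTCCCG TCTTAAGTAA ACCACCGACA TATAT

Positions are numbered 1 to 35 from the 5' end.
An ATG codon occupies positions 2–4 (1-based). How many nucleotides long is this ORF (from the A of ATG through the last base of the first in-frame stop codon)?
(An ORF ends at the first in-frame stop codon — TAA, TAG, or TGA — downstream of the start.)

15

Codons from position 2: ATG (2–4), GTC (5–7), CCG (8–10), TCT (11–13), TAA (14–16).
TAA is the first in-frame stop; ORF spans 2–16, 15 nucleotides.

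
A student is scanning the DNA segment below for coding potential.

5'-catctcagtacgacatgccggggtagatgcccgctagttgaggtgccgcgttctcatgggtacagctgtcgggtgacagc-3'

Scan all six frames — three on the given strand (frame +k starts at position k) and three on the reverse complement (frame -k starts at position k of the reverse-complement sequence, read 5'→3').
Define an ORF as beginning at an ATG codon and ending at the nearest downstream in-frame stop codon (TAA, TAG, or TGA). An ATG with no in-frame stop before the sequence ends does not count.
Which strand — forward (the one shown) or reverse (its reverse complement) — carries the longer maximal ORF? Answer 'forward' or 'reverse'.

Reverse complement (5'→3'): GCTGTCACCCGACAGCTGTACCCATGAGAACGCGGCACCTCAACTAGCGGGCATCTACCCCGGCATGTCGTACTGAGATG
Frame +1: CAT CTC AGT ACG ACA TGC CGG GGT AGA TGC CCG CTA GTT GAG GTG CCG CGT TCT CAT GGG TAC AGC TGT CGG GTG ACA — no ATG→stop ORF.
Frame +2: ATC TCA GTA CGA CAT GCC GGG GTA GAT GCC CGC TAG TTG AGG TGC CGC GTT CTC ATG GGT ACA GCT GTC GGG TGA CAG — ATG at 56, stop TGA at 74 → 21 nt.
Frame +3: TCT CAG TAC GAC ATG CCG GGG TAG ATG CCC GCT AGT TGA GGT GCC GCG TTC TCA TGG GTA CAG CTG TCG GGT GAC AGC — ATG at 15, stop TAG at 24 → 12 nt; ATG at 27, stop TGA at 39 → 15 nt.
Frame -1: GCT GTC ACC CGA CAG CTG TAC CCA TGA GAA CGC GGC ACC TCA ACT AGC GGG CAT CTA CCC CGG CAT GTC GTA CTG AGA — no ATG→stop ORF.
Frame -2: CTG TCA CCC GAC AGC TGT ACC CAT GAG AAC GCG GCA CCT CAA CTA GCG GGC ATC TAC CCC GGC ATG TCG TAC TGA GAT — ATG at 65, stop TGA at 74 → 12 nt.
Frame -3: TGT CAC CCG ACA GCT GTA CCC ATG AGA ACG CGG CAC CTC AAC TAG CGG GCA TCT ACC CCG GCA TGT CGT ACT GAG ATG — ATG at 24, stop TAG at 45 → 24 nt.
Forward-strand max 21 nt; reverse-strand max 24 nt. The reverse strand has the longer ORF.

reverse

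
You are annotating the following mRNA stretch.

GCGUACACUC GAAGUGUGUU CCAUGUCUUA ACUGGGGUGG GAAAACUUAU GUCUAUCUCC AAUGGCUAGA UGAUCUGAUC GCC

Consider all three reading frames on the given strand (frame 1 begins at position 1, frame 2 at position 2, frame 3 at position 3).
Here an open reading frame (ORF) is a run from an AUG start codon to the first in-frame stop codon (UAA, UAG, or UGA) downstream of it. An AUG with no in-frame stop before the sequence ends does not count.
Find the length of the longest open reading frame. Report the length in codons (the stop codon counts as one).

7

Frame 1: GCG UAC ACU CGA AGU GUG UUC CAU GUC UUA ACU GGG GUG GGA AAA CUU AUG UCU AUC UCC AAU GGC UAG AUG AUC UGA UCG — AUG at 49, stop UAG at 67 → 21 nt; AUG at 70, stop UGA at 76 → 9 nt.
Frame 2: CGU ACA CUC GAA GUG UGU UCC AUG UCU UAA CUG GGG UGG GAA AAC UUA UGU CUA UCU CCA AUG GCU AGA UGA UCU GAU CGC — AUG at 23, stop UAA at 29 → 9 nt; AUG at 62, stop UGA at 71 → 12 nt.
Frame 3: GUA CAC UCG AAG UGU GUU CCA UGU CUU AAC UGG GGU GGG AAA ACU UAU GUC UAU CUC CAA UGG CUA GAU GAU CUG AUC GCC — no AUG→stop ORF.
Longest: frame 1, positions 49–69, 21 nt = 7 codons = 6 aa. → 7 codons.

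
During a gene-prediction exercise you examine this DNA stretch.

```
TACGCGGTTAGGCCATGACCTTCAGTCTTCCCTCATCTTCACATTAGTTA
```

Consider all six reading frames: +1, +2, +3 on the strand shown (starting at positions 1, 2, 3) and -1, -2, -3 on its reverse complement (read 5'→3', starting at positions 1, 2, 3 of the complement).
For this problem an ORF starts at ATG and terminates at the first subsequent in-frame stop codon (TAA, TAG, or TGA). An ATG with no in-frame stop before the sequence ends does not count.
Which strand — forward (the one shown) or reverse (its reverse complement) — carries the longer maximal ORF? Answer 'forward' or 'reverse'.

Reverse complement (5'→3'): TAACTAATGTGAAGATGAGGGAAGACTGAAGGTCATGGCCTAACCGCGTA
Frame +1: TAC GCG GTT AGG CCA TGA CCT TCA GTC TTC CCT CAT CTT CAC ATT AGT — no ATG→stop ORF.
Frame +2: ACG CGG TTA GGC CAT GAC CTT CAG TCT TCC CTC ATC TTC ACA TTA GTT — no ATG→stop ORF.
Frame +3: CGC GGT TAG GCC ATG ACC TTC AGT CTT CCC TCA TCT TCA CAT TAG TTA — ATG at 15, stop TAG at 45 → 33 nt.
Frame -1: TAA CTA ATG TGA AGA TGA GGG AAG ACT GAA GGT CAT GGC CTA ACC GCG — ATG at 7, stop TGA at 10 → 6 nt.
Frame -2: AAC TAA TGT GAA GAT GAG GGA AGA CTG AAG GTC ATG GCC TAA CCG CGT — ATG at 35, stop TAA at 41 → 9 nt.
Frame -3: ACT AAT GTG AAG ATG AGG GAA GAC TGA AGG TCA TGG CCT AAC CGC GTA — ATG at 15, stop TGA at 27 → 15 nt.
Forward-strand max 33 nt; reverse-strand max 15 nt. The forward strand has the longer ORF.

forward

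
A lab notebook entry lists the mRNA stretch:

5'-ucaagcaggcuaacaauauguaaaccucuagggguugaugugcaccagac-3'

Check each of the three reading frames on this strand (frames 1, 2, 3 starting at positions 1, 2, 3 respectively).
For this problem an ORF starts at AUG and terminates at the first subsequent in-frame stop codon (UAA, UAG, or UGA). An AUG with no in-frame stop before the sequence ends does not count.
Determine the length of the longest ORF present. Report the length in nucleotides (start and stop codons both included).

Frame 1: UCA AGC AGG CUA ACA AUA UGU AAA CCU CUA GGG GUU GAU GUG CAC CAG — no AUG→stop ORF.
Frame 2: CAA GCA GGC UAA CAA UAU GUA AAC CUC UAG GGG UUG AUG UGC ACC AGA — no AUG→stop ORF.
Frame 3: AAG CAG GCU AAC AAU AUG UAA ACC UCU AGG GGU UGA UGU GCA CCA GAC — AUG at 18, stop UAA at 21 → 6 nt.
Longest: frame 3, positions 18–23, 6 nt = 2 codons = 1 aa. → 6 nucleotides.

6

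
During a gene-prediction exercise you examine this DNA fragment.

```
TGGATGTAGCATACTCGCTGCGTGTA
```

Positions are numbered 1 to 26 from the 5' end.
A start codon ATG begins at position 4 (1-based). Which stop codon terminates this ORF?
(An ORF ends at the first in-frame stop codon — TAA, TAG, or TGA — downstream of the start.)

TAG

Codons from position 4: ATG (4–6), TAG (7–9).
The first in-frame stop codon is TAG.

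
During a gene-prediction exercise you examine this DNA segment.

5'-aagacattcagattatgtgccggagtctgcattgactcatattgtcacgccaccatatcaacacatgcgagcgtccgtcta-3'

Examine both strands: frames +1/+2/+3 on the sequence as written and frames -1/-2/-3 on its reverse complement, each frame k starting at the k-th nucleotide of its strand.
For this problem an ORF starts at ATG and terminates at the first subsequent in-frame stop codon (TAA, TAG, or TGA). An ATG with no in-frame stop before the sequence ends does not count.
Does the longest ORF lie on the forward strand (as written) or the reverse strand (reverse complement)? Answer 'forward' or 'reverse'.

Reverse complement (5'→3'): TAGACGGACGCTCGCATGTGTTGATATGGTGGCGTGACAATATGAGTCAATGCAGACTCCGGCACATAATCTGAATGTCTT
Frame +1: AAG ACA TTC AGA TTA TGT GCC GGA GTC TGC ATT GAC TCA TAT TGT CAC GCC ACC ATA TCA ACA CAT GCG AGC GTC CGT CTA — no ATG→stop ORF.
Frame +2: AGA CAT TCA GAT TAT GTG CCG GAG TCT GCA TTG ACT CAT ATT GTC ACG CCA CCA TAT CAA CAC ATG CGA GCG TCC GTC — no ATG→stop ORF.
Frame +3: GAC ATT CAG ATT ATG TGC CGG AGT CTG CAT TGA CTC ATA TTG TCA CGC CAC CAT ATC AAC ACA TGC GAG CGT CCG TCT — ATG at 15, stop TGA at 33 → 21 nt.
Frame -1: TAG ACG GAC GCT CGC ATG TGT TGA TAT GGT GGC GTG ACA ATA TGA GTC AAT GCA GAC TCC GGC ACA TAA TCT GAA TGT CTT — ATG at 16, stop TGA at 22 → 9 nt.
Frame -2: AGA CGG ACG CTC GCA TGT GTT GAT ATG GTG GCG TGA CAA TAT GAG TCA ATG CAG ACT CCG GCA CAT AAT CTG AAT GTC — ATG at 26, stop TGA at 35 → 12 nt.
Frame -3: GAC GGA CGC TCG CAT GTG TTG ATA TGG TGG CGT GAC AAT ATG AGT CAA TGC AGA CTC CGG CAC ATA ATC TGA ATG TCT — ATG at 42, stop TGA at 72 → 33 nt.
Forward-strand max 21 nt; reverse-strand max 33 nt. The reverse strand has the longer ORF.

reverse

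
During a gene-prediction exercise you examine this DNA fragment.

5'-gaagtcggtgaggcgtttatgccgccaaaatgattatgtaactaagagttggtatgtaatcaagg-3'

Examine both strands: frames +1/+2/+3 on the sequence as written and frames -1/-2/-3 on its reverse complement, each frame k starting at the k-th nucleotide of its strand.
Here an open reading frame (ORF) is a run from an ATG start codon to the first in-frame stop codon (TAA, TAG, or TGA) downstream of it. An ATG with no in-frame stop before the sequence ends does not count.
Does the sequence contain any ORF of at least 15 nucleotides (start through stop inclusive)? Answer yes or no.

Reverse complement (5'→3'): CCTTGATTACATACCAACTCTTAGTTACATAATCATTTTGGCGGCATAAACGCCTCACCGACTTC
Frame +1: GAA GTC GGT GAG GCG TTT ATG CCG CCA AAA TGA TTA TGT AAC TAA GAG TTG GTA TGT AAT CAA — ATG at 19, stop TGA at 31 → 15 nt.
Frame +2: AAG TCG GTG AGG CGT TTA TGC CGC CAA AAT GAT TAT GTA ACT AAG AGT TGG TAT GTA ATC AAG — no ATG→stop ORF.
Frame +3: AGT CGG TGA GGC GTT TAT GCC GCC AAA ATG ATT ATG TAA CTA AGA GTT GGT ATG TAA TCA AGG — ATG at 30, stop TAA at 39 → 12 nt; ATG at 36, stop TAA at 39 → 6 nt; ATG at 54, stop TAA at 57 → 6 nt.
Frame -1: CCT TGA TTA CAT ACC AAC TCT TAG TTA CAT AAT CAT TTT GGC GGC ATA AAC GCC TCA CCG ACT — no ATG→stop ORF.
Frame -2: CTT GAT TAC ATA CCA ACT CTT AGT TAC ATA ATC ATT TTG GCG GCA TAA ACG CCT CAC CGA CTT — no ATG→stop ORF.
Frame -3: TTG ATT ACA TAC CAA CTC TTA GTT ACA TAA TCA TTT TGG CGG CAT AAA CGC CTC ACC GAC TTC — no ATG→stop ORF.
Frame +1 has an ORF of 15 nucleotides (positions 19–33) ≥ 15, so yes.

yes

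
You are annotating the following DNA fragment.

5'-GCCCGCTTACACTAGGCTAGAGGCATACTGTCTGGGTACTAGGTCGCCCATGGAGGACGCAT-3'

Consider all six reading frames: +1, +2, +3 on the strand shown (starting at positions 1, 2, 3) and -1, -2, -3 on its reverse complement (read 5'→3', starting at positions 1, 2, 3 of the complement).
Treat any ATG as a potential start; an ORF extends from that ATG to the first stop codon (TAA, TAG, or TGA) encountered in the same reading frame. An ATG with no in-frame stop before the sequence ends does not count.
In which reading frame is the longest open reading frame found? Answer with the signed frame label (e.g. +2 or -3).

Reverse complement (5'→3'): ATGCGTCCTCCATGGGCGACCTAGTACCCAGACAGTATGCCTCTAGCCTAGTGTAAGCGGGC
Frame +1: GCC CGC TTA CAC TAG GCT AGA GGC ATA CTG TCT GGG TAC TAG GTC GCC CAT GGA GGA CGC — no ATG→stop ORF.
Frame +2: CCC GCT TAC ACT AGG CTA GAG GCA TAC TGT CTG GGT ACT AGG TCG CCC ATG GAG GAC GCA — no ATG→stop ORF.
Frame +3: CCG CTT ACA CTA GGC TAG AGG CAT ACT GTC TGG GTA CTA GGT CGC CCA TGG AGG ACG CAT — no ATG→stop ORF.
Frame -1: ATG CGT CCT CCA TGG GCG ACC TAG TAC CCA GAC AGT ATG CCT CTA GCC TAG TGT AAG CGG — ATG at 1, stop TAG at 22 → 24 nt; ATG at 37, stop TAG at 49 → 15 nt.
Frame -2: TGC GTC CTC CAT GGG CGA CCT AGT ACC CAG ACA GTA TGC CTC TAG CCT AGT GTA AGC GGG — no ATG→stop ORF.
Frame -3: GCG TCC TCC ATG GGC GAC CTA GTA CCC AGA CAG TAT GCC TCT AGC CTA GTG TAA GCG GGC — ATG at 12, stop TAA at 54 → 45 nt.
Longest ORF is 45 nt in frame -3 (positions 12–56).

-3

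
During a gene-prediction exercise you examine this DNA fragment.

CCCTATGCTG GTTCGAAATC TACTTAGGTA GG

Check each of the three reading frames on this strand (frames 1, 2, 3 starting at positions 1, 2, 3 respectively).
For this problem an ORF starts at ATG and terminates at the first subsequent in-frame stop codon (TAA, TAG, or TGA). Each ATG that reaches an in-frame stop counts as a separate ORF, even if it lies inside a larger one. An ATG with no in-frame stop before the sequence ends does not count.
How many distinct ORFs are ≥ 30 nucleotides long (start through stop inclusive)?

0

Frame 1: CCC TAT GCT GGT TCG AAA TCT ACT TAG GTA — no ATG→stop ORF.
Frame 2: CCT ATG CTG GTT CGA AAT CTA CTT AGG TAG — ATG at 5, stop TAG at 29 → 27 nt.
Frame 3: CTA TGC TGG TTC GAA ATC TAC TTA GGT AGG — no ATG→stop ORF.
No ORF reaches 30 nucleotides. Count = 0.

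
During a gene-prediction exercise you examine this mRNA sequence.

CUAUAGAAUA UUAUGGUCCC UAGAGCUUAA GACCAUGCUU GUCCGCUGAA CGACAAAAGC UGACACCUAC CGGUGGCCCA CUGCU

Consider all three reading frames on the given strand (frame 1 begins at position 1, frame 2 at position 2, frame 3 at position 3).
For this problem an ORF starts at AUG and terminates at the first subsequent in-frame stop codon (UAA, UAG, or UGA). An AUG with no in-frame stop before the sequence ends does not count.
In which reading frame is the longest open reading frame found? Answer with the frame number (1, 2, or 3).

1

Frame 1: CUA UAG AAU AUU AUG GUC CCU AGA GCU UAA GAC CAU GCU UGU CCG CUG AAC GAC AAA AGC UGA CAC CUA CCG GUG GCC CAC UGC — AUG at 13, stop UAA at 28 → 18 nt.
Frame 2: UAU AGA AUA UUA UGG UCC CUA GAG CUU AAG ACC AUG CUU GUC CGC UGA ACG ACA AAA GCU GAC ACC UAC CGG UGG CCC ACU GCU — AUG at 35, stop UGA at 47 → 15 nt.
Frame 3: AUA GAA UAU UAU GGU CCC UAG AGC UUA AGA CCA UGC UUG UCC GCU GAA CGA CAA AAG CUG ACA CCU ACC GGU GGC CCA CUG — no AUG→stop ORF.
Longest ORF is 18 nt in frame 1 (positions 13–30).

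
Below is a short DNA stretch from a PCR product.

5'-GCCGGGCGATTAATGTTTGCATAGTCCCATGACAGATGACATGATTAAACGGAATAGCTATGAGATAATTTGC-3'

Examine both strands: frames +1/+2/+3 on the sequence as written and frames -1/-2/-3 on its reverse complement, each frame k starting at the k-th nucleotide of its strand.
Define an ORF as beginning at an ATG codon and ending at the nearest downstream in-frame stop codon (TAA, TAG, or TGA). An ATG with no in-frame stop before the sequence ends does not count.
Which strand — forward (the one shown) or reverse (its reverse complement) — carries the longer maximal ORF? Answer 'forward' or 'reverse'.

Reverse complement (5'→3'): GCAAATTATCTCATAGCTATTCCGTTTAATCATGTCATCTGTCATGGGACTATGCAAACATTAATCGCCCGGC
Frame +1: GCC GGG CGA TTA ATG TTT GCA TAG TCC CAT GAC AGA TGA CAT GAT TAA ACG GAA TAG CTA TGA GAT AAT TTG — ATG at 13, stop TAG at 22 → 12 nt.
Frame +2: CCG GGC GAT TAA TGT TTG CAT AGT CCC ATG ACA GAT GAC ATG ATT AAA CGG AAT AGC TAT GAG ATA ATT TGC — no ATG→stop ORF.
Frame +3: CGG GCG ATT AAT GTT TGC ATA GTC CCA TGA CAG ATG ACA TGA TTA AAC GGA ATA GCT ATG AGA TAA TTT — ATG at 36, stop TGA at 42 → 9 nt; ATG at 60, stop TAA at 66 → 9 nt.
Frame -1: GCA AAT TAT CTC ATA GCT ATT CCG TTT AAT CAT GTC ATC TGT CAT GGG ACT ATG CAA ACA TTA ATC GCC CGG — no ATG→stop ORF.
Frame -2: CAA ATT ATC TCA TAG CTA TTC CGT TTA ATC ATG TCA TCT GTC ATG GGA CTA TGC AAA CAT TAA TCG CCC GGC — ATG at 32, stop TAA at 62 → 33 nt; ATG at 44, stop TAA at 62 → 21 nt.
Frame -3: AAA TTA TCT CAT AGC TAT TCC GTT TAA TCA TGT CAT CTG TCA TGG GAC TAT GCA AAC ATT AAT CGC CCG — no ATG→stop ORF.
Forward-strand max 12 nt; reverse-strand max 33 nt. The reverse strand has the longer ORF.

reverse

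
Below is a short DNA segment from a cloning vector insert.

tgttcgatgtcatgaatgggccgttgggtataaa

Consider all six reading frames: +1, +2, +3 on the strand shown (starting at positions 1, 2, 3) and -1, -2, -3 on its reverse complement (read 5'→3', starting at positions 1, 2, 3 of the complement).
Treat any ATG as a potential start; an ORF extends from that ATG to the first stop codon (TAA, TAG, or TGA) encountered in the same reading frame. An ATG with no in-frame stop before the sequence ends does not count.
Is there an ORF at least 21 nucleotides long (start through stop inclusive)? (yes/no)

no

Reverse complement (5'→3'): TTTATACCCAACGGCCCATTCATGACATCGAACA
Frame +1: TGT TCG ATG TCA TGA ATG GGC CGT TGG GTA TAA — ATG at 7, stop TGA at 13 → 9 nt; ATG at 16, stop TAA at 31 → 18 nt.
Frame +2: GTT CGA TGT CAT GAA TGG GCC GTT GGG TAT AAA — no ATG→stop ORF.
Frame +3: TTC GAT GTC ATG AAT GGG CCG TTG GGT ATA — no ATG→stop ORF.
Frame -1: TTT ATA CCC AAC GGC CCA TTC ATG ACA TCG AAC — no ATG→stop ORF.
Frame -2: TTA TAC CCA ACG GCC CAT TCA TGA CAT CGA ACA — no ATG→stop ORF.
Frame -3: TAT ACC CAA CGG CCC ATT CAT GAC ATC GAA — no ATG→stop ORF.
Largest ORF found is 18 nucleotides < 21, so no.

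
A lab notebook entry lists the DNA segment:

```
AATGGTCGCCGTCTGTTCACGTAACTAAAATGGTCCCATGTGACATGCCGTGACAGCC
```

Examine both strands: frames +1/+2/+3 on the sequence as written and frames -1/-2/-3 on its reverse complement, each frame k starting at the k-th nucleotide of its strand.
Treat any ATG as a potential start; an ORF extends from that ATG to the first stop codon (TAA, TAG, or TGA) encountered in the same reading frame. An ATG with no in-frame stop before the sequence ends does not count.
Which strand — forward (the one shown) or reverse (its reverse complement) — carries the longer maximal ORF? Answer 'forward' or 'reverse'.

reverse

Reverse complement (5'→3'): GGCTGTCACGGCATGTCACATGGGACCATTTTAGTTACGTGAACAGACGGCGACCATT
Frame +1: AAT GGT CGC CGT CTG TTC ACG TAA CTA AAA TGG TCC CAT GTG ACA TGC CGT GAC AGC — no ATG→stop ORF.
Frame +2: ATG GTC GCC GTC TGT TCA CGT AAC TAA AAT GGT CCC ATG TGA CAT GCC GTG ACA GCC — ATG at 2, stop TAA at 26 → 27 nt; ATG at 38, stop TGA at 41 → 6 nt.
Frame +3: TGG TCG CCG TCT GTT CAC GTA ACT AAA ATG GTC CCA TGT GAC ATG CCG TGA CAG — ATG at 30, stop TGA at 51 → 24 nt; ATG at 45, stop TGA at 51 → 9 nt.
Frame -1: GGC TGT CAC GGC ATG TCA CAT GGG ACC ATT TTA GTT ACG TGA ACA GAC GGC GAC CAT — ATG at 13, stop TGA at 40 → 30 nt.
Frame -2: GCT GTC ACG GCA TGT CAC ATG GGA CCA TTT TAG TTA CGT GAA CAG ACG GCG ACC ATT — ATG at 20, stop TAG at 32 → 15 nt.
Frame -3: CTG TCA CGG CAT GTC ACA TGG GAC CAT TTT AGT TAC GTG AAC AGA CGG CGA CCA — no ATG→stop ORF.
Forward-strand max 27 nt; reverse-strand max 30 nt. The reverse strand has the longer ORF.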